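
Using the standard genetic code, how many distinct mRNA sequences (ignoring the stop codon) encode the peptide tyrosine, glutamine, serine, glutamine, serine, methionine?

Tyr: 2 codons.
Gln: 2 codons.
Ser: 6 codons.
Gln: 2 codons.
Ser: 6 codons.
Met: 1 codon.
2 × 2 × 6 × 2 × 6 × 1 = 288.

288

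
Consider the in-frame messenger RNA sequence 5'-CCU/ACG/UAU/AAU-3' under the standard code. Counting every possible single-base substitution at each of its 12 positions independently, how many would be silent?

8

Codon 1 (CCU, Pro): 3 synonymous substitutions.
Codon 2 (ACG, Thr): 3 synonymous substitutions.
Codon 3 (UAU, Tyr): 1 synonymous substitution.
Codon 4 (AAU, Asn): 1 synonymous substitution.
Total: 3 + 3 + 1 + 1 = 8.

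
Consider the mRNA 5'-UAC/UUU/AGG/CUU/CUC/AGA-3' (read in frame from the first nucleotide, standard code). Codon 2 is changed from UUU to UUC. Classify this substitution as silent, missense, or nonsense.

Position 6 falls in codon 2: UUU → Phe.
After the substitution the codon is UUC → Phe.
Both encode Phe, so the change is synonymous.

silent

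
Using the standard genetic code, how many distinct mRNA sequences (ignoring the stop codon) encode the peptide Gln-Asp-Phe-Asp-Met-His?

32

Gln: 2 codons.
Asp: 2 codons.
Phe: 2 codons.
Asp: 2 codons.
Met: 1 codon.
His: 2 codons.
2 × 2 × 2 × 2 × 1 × 2 = 32.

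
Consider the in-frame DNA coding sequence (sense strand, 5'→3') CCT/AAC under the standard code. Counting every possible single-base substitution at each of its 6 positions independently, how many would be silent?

Codon 1 (CCT, Pro): 3 synonymous substitutions.
Codon 2 (AAC, Asn): 1 synonymous substitution.
Total: 3 + 1 = 4.

4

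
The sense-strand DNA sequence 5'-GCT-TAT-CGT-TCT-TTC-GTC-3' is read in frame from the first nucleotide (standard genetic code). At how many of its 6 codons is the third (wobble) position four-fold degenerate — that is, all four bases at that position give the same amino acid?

Codon 1 GCT (Ala): third position 4-fold.
Codon 2 TAT (Tyr): third position 2-fold.
Codon 3 CGT (Arg): third position 4-fold.
Codon 4 TCT (Ser): third position 4-fold.
Codon 5 TTC (Phe): third position 2-fold.
Codon 6 GTC (Val): third position 4-fold.
Four-fold degenerate third positions: 4.

4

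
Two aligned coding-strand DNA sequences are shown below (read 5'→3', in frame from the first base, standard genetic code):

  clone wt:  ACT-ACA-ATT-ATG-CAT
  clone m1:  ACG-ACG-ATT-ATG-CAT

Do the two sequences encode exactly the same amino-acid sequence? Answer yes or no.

yes

Codon 1: ACT Thr / ACG Thr — synonymous.
Codon 2: ACA Thr / ACG Thr — synonymous.
Codon 3: ATT Ile / ATT Ile — identical.
Codon 4: ATG Met / ATG Met — identical.
Codon 5: CAT His / CAT His — identical.
Nonsynonymous differences: 0 → same protein.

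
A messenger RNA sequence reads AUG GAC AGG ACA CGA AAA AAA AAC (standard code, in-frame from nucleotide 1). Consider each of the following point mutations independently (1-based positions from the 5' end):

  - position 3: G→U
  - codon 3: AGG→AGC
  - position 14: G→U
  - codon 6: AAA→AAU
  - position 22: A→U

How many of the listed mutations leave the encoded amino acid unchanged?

Codon 1: AUG (Met) → AUU (Ile) — missense.
Codon 3: AGG (Arg) → AGC (Ser) — missense.
Codon 5: CGA (Arg) → CUA (Leu) — missense.
Codon 6: AAA (Lys) → AAU (Asn) — missense.
Codon 8: AAC (Asn) → UAC (Tyr) — missense.
Synonymous: 0 of 5.

0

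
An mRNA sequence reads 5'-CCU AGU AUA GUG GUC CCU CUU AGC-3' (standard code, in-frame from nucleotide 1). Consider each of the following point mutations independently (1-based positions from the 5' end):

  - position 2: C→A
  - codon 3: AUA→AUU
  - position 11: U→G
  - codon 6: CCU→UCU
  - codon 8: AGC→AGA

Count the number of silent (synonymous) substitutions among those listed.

Codon 1: CCU (Pro) → CAU (His) — missense.
Codon 3: AUA (Ile) → AUU (Ile) — synonymous.
Codon 4: GUG (Val) → GGG (Gly) — missense.
Codon 6: CCU (Pro) → UCU (Ser) — missense.
Codon 8: AGC (Ser) → AGA (Arg) — missense.
Synonymous: 1 of 5.

1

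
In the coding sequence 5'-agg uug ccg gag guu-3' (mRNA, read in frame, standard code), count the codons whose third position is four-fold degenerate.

Codon 1 AGG (Arg): third position 2-fold.
Codon 2 UUG (Leu): third position 2-fold.
Codon 3 CCG (Pro): third position 4-fold.
Codon 4 GAG (Glu): third position 2-fold.
Codon 5 GUU (Val): third position 4-fold.
Four-fold degenerate third positions: 2.

2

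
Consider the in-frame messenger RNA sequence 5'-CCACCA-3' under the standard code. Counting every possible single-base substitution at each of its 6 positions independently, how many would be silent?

6

Codon 1 (CCA, Pro): 3 synonymous substitutions.
Codon 2 (CCA, Pro): 3 synonymous substitutions.
Total: 3 + 3 = 6.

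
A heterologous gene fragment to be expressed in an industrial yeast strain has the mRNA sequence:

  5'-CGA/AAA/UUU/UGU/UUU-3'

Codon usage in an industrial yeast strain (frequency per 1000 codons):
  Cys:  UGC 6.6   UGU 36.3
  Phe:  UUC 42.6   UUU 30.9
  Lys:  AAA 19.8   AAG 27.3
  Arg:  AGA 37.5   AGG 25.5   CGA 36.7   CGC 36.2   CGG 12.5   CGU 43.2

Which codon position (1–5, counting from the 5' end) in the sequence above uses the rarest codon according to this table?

Codon 1 CGA (Arg): 36.7 per 1000.
Codon 2 AAA (Lys): 19.8 per 1000.
Codon 3 UUU (Phe): 30.9 per 1000.
Codon 4 UGU (Cys): 36.3 per 1000.
Codon 5 UUU (Phe): 30.9 per 1000.
Lowest frequency is 19.8 at codon 2.

2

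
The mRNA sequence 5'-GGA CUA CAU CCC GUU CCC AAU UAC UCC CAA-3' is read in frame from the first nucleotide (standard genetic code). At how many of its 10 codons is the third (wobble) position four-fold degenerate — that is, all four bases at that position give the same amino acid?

6

Codon 1 GGA (Gly): third position 4-fold.
Codon 2 CUA (Leu): third position 4-fold.
Codon 3 CAU (His): third position 2-fold.
Codon 4 CCC (Pro): third position 4-fold.
Codon 5 GUU (Val): third position 4-fold.
Codon 6 CCC (Pro): third position 4-fold.
Codon 7 AAU (Asn): third position 2-fold.
Codon 8 UAC (Tyr): third position 2-fold.
Codon 9 UCC (Ser): third position 4-fold.
Codon 10 CAA (Gln): third position 2-fold.
Four-fold degenerate third positions: 6.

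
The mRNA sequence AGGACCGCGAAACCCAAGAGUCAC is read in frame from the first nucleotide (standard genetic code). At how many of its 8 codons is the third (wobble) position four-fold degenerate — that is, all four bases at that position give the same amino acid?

Codon 1 AGG (Arg): third position 2-fold.
Codon 2 ACC (Thr): third position 4-fold.
Codon 3 GCG (Ala): third position 4-fold.
Codon 4 AAA (Lys): third position 2-fold.
Codon 5 CCC (Pro): third position 4-fold.
Codon 6 AAG (Lys): third position 2-fold.
Codon 7 AGU (Ser): third position 2-fold.
Codon 8 CAC (His): third position 2-fold.
Four-fold degenerate third positions: 3.

3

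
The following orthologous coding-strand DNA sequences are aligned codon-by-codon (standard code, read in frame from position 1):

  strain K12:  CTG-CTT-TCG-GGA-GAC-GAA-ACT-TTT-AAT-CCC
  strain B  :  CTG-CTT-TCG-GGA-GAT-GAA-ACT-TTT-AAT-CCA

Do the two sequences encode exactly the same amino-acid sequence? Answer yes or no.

yes

Codon 1: CTG Leu / CTG Leu — identical.
Codon 2: CTT Leu / CTT Leu — identical.
Codon 3: TCG Ser / TCG Ser — identical.
Codon 4: GGA Gly / GGA Gly — identical.
Codon 5: GAC Asp / GAT Asp — synonymous.
Codon 6: GAA Glu / GAA Glu — identical.
Codon 7: ACT Thr / ACT Thr — identical.
Codon 8: TTT Phe / TTT Phe — identical.
Codon 9: AAT Asn / AAT Asn — identical.
Codon 10: CCC Pro / CCA Pro — synonymous.
Nonsynonymous differences: 0 → same protein.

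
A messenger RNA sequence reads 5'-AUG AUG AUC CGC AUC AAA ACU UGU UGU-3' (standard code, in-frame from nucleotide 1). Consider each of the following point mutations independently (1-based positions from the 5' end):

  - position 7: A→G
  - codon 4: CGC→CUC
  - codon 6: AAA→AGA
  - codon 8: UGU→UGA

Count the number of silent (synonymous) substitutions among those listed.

Codon 3: AUC (Ile) → GUC (Val) — missense.
Codon 4: CGC (Arg) → CUC (Leu) — missense.
Codon 6: AAA (Lys) → AGA (Arg) — missense.
Codon 8: UGU (Cys) → UGA (Stop) — nonsense.
Synonymous: 0 of 4.

0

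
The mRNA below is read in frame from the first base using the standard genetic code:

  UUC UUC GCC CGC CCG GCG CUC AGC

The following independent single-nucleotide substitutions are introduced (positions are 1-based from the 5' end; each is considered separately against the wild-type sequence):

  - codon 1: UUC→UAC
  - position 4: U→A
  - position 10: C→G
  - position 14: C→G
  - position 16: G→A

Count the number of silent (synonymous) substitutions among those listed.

0

Codon 1: UUC (Phe) → UAC (Tyr) — missense.
Codon 2: UUC (Phe) → AUC (Ile) — missense.
Codon 4: CGC (Arg) → GGC (Gly) — missense.
Codon 5: CCG (Pro) → CGG (Arg) — missense.
Codon 6: GCG (Ala) → ACG (Thr) — missense.
Synonymous: 0 of 5.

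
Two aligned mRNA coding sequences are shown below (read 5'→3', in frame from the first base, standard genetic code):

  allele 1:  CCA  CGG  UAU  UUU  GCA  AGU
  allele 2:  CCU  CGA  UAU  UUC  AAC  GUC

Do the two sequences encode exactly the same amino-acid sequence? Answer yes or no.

no

Codon 1: CCA Pro / CCU Pro — synonymous.
Codon 2: CGG Arg / CGA Arg — synonymous.
Codon 3: UAU Tyr / UAU Tyr — identical.
Codon 4: UUU Phe / UUC Phe — synonymous.
Codon 5: GCA Ala / AAC Asn — nonsynonymous.
Codon 6: AGU Ser / GUC Val — nonsynonymous.
Nonsynonymous differences: 2 → different protein.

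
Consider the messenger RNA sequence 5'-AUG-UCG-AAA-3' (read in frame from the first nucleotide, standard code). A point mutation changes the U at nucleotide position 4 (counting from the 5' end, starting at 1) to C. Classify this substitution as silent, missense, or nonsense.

missense

Position 4 falls in codon 2: UCG → Ser.
After the substitution the codon is CCG → Pro.
Ser ≠ Pro, so this is a missense mutation.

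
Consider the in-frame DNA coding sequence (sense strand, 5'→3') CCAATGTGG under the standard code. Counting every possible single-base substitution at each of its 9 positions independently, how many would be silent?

3

Codon 1 (CCA, Pro): 3 synonymous substitutions.
Codon 2 (ATG, Met): 0 synonymous substitutions.
Codon 3 (TGG, Trp): 0 synonymous substitutions.
Total: 3 + 0 + 0 = 3.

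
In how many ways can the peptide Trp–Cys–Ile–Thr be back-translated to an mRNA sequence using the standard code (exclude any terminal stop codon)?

Trp: 1 codon.
Cys: 2 codons.
Ile: 3 codons.
Thr: 4 codons.
1 × 2 × 3 × 4 = 24.

24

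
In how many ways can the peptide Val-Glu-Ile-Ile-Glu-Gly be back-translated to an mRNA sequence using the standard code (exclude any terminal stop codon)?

576

Val: 4 codons.
Glu: 2 codons.
Ile: 3 codons.
Ile: 3 codons.
Glu: 2 codons.
Gly: 4 codons.
4 × 2 × 3 × 3 × 2 × 4 = 576.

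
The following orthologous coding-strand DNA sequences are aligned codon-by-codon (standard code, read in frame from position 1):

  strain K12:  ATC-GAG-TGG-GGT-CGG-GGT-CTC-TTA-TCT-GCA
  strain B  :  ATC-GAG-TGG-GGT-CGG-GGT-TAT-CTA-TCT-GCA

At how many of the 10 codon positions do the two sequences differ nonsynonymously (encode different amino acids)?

1

Codon 1: ATC Ile / ATC Ile — identical.
Codon 2: GAG Glu / GAG Glu — identical.
Codon 3: TGG Trp / TGG Trp — identical.
Codon 4: GGT Gly / GGT Gly — identical.
Codon 5: CGG Arg / CGG Arg — identical.
Codon 6: GGT Gly / GGT Gly — identical.
Codon 7: CTC Leu / TAT Tyr — nonsynonymous.
Codon 8: TTA Leu / CTA Leu — synonymous.
Codon 9: TCT Ser / TCT Ser — identical.
Codon 10: GCA Ala / GCA Ala — identical.
Nonsynonymous differences: 1.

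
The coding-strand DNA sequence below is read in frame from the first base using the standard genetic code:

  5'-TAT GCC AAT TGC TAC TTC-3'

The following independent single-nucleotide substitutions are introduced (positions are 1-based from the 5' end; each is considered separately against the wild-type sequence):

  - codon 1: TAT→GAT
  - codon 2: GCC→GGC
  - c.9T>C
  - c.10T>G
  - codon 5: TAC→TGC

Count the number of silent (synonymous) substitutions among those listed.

Codon 1: TAT (Tyr) → GAT (Asp) — missense.
Codon 2: GCC (Ala) → GGC (Gly) — missense.
Codon 3: AAT (Asn) → AAC (Asn) — synonymous.
Codon 4: TGC (Cys) → GGC (Gly) — missense.
Codon 5: TAC (Tyr) → TGC (Cys) — missense.
Synonymous: 1 of 5.

1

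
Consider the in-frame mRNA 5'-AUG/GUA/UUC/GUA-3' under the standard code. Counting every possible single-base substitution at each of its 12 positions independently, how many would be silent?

Codon 1 (AUG, Met): 0 synonymous substitutions.
Codon 2 (GUA, Val): 3 synonymous substitutions.
Codon 3 (UUC, Phe): 1 synonymous substitution.
Codon 4 (GUA, Val): 3 synonymous substitutions.
Total: 0 + 3 + 1 + 3 = 7.

7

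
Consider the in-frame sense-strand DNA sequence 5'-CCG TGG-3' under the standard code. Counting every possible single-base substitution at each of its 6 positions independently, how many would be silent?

Codon 1 (CCG, Pro): 3 synonymous substitutions.
Codon 2 (TGG, Trp): 0 synonymous substitutions.
Total: 3 + 0 = 3.

3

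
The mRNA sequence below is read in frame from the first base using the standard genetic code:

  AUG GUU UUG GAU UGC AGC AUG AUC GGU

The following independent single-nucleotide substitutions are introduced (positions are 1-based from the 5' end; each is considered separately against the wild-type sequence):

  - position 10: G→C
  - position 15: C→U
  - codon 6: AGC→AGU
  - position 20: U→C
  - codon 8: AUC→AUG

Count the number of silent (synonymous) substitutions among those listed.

2

Codon 4: GAU (Asp) → CAU (His) — missense.
Codon 5: UGC (Cys) → UGU (Cys) — synonymous.
Codon 6: AGC (Ser) → AGU (Ser) — synonymous.
Codon 7: AUG (Met) → ACG (Thr) — missense.
Codon 8: AUC (Ile) → AUG (Met) — missense.
Synonymous: 2 of 5.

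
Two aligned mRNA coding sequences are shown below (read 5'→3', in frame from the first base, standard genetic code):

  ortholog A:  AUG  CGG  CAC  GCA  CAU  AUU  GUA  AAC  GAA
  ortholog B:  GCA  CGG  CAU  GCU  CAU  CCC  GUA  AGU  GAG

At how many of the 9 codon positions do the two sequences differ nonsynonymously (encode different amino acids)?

3

Codon 1: AUG Met / GCA Ala — nonsynonymous.
Codon 2: CGG Arg / CGG Arg — identical.
Codon 3: CAC His / CAU His — synonymous.
Codon 4: GCA Ala / GCU Ala — synonymous.
Codon 5: CAU His / CAU His — identical.
Codon 6: AUU Ile / CCC Pro — nonsynonymous.
Codon 7: GUA Val / GUA Val — identical.
Codon 8: AAC Asn / AGU Ser — nonsynonymous.
Codon 9: GAA Glu / GAG Glu — synonymous.
Nonsynonymous differences: 3.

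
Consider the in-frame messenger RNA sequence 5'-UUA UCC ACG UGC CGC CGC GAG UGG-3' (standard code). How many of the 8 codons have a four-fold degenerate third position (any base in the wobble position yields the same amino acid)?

4

Codon 1 UUA (Leu): third position 2-fold.
Codon 2 UCC (Ser): third position 4-fold.
Codon 3 ACG (Thr): third position 4-fold.
Codon 4 UGC (Cys): third position 2-fold.
Codon 5 CGC (Arg): third position 4-fold.
Codon 6 CGC (Arg): third position 4-fold.
Codon 7 GAG (Glu): third position 2-fold.
Codon 8 UGG (Trp): third position 1-fold.
Four-fold degenerate third positions: 4.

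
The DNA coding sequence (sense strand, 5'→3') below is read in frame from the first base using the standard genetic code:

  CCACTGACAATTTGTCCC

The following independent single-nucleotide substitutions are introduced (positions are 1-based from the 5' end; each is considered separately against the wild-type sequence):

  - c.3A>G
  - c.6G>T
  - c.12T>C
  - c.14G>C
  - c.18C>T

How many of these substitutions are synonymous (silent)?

4

Codon 1: CCA (Pro) → CCG (Pro) — synonymous.
Codon 2: CTG (Leu) → CTT (Leu) — synonymous.
Codon 4: ATT (Ile) → ATC (Ile) — synonymous.
Codon 5: TGT (Cys) → TCT (Ser) — missense.
Codon 6: CCC (Pro) → CCT (Pro) — synonymous.
Synonymous: 4 of 5.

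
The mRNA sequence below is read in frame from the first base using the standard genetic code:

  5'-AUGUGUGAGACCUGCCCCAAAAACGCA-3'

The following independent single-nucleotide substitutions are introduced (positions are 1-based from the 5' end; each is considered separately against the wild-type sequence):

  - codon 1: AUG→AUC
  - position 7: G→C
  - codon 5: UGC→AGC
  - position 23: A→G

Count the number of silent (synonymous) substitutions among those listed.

Codon 1: AUG (Met) → AUC (Ile) — missense.
Codon 3: GAG (Glu) → CAG (Gln) — missense.
Codon 5: UGC (Cys) → AGC (Ser) — missense.
Codon 8: AAC (Asn) → AGC (Ser) — missense.
Synonymous: 0 of 4.

0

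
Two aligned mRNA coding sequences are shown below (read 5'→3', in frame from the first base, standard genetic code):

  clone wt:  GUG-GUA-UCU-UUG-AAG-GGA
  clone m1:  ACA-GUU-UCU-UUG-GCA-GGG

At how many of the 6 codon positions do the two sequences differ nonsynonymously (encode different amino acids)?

Codon 1: GUG Val / ACA Thr — nonsynonymous.
Codon 2: GUA Val / GUU Val — synonymous.
Codon 3: UCU Ser / UCU Ser — identical.
Codon 4: UUG Leu / UUG Leu — identical.
Codon 5: AAG Lys / GCA Ala — nonsynonymous.
Codon 6: GGA Gly / GGG Gly — synonymous.
Nonsynonymous differences: 2.

2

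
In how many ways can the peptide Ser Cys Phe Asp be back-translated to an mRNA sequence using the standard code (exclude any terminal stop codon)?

48

Ser: 6 codons.
Cys: 2 codons.
Phe: 2 codons.
Asp: 2 codons.
6 × 2 × 2 × 2 = 48.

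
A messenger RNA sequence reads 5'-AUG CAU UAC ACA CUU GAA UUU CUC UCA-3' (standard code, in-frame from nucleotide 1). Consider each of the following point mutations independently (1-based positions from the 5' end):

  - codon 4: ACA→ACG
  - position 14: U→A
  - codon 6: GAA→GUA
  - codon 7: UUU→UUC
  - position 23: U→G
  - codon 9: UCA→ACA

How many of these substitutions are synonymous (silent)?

Codon 4: ACA (Thr) → ACG (Thr) — synonymous.
Codon 5: CUU (Leu) → CAU (His) — missense.
Codon 6: GAA (Glu) → GUA (Val) — missense.
Codon 7: UUU (Phe) → UUC (Phe) — synonymous.
Codon 8: CUC (Leu) → CGC (Arg) — missense.
Codon 9: UCA (Ser) → ACA (Thr) — missense.
Synonymous: 2 of 6.

2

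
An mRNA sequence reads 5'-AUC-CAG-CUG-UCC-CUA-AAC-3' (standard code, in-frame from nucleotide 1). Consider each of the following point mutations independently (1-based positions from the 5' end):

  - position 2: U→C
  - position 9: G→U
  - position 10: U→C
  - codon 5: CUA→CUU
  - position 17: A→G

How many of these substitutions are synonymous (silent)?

Codon 1: AUC (Ile) → ACC (Thr) — missense.
Codon 3: CUG (Leu) → CUU (Leu) — synonymous.
Codon 4: UCC (Ser) → CCC (Pro) — missense.
Codon 5: CUA (Leu) → CUU (Leu) — synonymous.
Codon 6: AAC (Asn) → AGC (Ser) — missense.
Synonymous: 2 of 5.

2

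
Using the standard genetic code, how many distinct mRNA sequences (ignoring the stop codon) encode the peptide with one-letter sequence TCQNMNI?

192

Thr: 4 codons.
Cys: 2 codons.
Gln: 2 codons.
Asn: 2 codons.
Met: 1 codon.
Asn: 2 codons.
Ile: 3 codons.
4 × 2 × 2 × 2 × 1 × 2 × 3 = 192.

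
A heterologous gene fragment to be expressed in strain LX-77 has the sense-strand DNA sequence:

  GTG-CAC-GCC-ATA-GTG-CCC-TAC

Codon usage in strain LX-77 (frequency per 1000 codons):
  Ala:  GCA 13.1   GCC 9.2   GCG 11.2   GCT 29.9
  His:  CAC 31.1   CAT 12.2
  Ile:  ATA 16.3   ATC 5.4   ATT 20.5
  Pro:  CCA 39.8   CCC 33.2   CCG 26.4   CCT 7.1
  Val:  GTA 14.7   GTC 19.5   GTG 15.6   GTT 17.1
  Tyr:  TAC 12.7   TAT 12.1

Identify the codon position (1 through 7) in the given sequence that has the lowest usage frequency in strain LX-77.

3

Codon 1 GTG (Val): 15.6 per 1000.
Codon 2 CAC (His): 31.1 per 1000.
Codon 3 GCC (Ala): 9.2 per 1000.
Codon 4 ATA (Ile): 16.3 per 1000.
Codon 5 GTG (Val): 15.6 per 1000.
Codon 6 CCC (Pro): 33.2 per 1000.
Codon 7 TAC (Tyr): 12.7 per 1000.
Lowest frequency is 9.2 at codon 3.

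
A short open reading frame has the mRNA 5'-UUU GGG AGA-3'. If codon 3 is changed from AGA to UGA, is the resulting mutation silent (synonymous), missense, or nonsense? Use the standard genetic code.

Position 7 falls in codon 3: AGA → Arg.
After the substitution the codon is UGA → Stop.
The new codon is a stop codon, so this is a nonsense mutation.

nonsense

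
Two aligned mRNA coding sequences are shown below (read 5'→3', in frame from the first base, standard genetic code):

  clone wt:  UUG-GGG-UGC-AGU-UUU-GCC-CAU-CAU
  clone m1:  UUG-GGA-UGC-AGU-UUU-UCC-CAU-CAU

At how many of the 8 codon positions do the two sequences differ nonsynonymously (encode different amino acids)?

Codon 1: UUG Leu / UUG Leu — identical.
Codon 2: GGG Gly / GGA Gly — synonymous.
Codon 3: UGC Cys / UGC Cys — identical.
Codon 4: AGU Ser / AGU Ser — identical.
Codon 5: UUU Phe / UUU Phe — identical.
Codon 6: GCC Ala / UCC Ser — nonsynonymous.
Codon 7: CAU His / CAU His — identical.
Codon 8: CAU His / CAU His — identical.
Nonsynonymous differences: 1.

1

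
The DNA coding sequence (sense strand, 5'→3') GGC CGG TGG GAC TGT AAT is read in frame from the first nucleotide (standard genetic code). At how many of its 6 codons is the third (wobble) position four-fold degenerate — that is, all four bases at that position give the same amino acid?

Codon 1 GGC (Gly): third position 4-fold.
Codon 2 CGG (Arg): third position 4-fold.
Codon 3 TGG (Trp): third position 1-fold.
Codon 4 GAC (Asp): third position 2-fold.
Codon 5 TGT (Cys): third position 2-fold.
Codon 6 AAT (Asn): third position 2-fold.
Four-fold degenerate third positions: 2.

2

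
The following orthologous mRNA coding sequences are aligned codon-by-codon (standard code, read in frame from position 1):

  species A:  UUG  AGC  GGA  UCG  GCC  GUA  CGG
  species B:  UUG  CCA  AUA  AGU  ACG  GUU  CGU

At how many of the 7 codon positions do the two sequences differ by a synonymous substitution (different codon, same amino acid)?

Codon 1: UUG Leu / UUG Leu — identical.
Codon 2: AGC Ser / CCA Pro — nonsynonymous.
Codon 3: GGA Gly / AUA Ile — nonsynonymous.
Codon 4: UCG Ser / AGU Ser — synonymous.
Codon 5: GCC Ala / ACG Thr — nonsynonymous.
Codon 6: GUA Val / GUU Val — synonymous.
Codon 7: CGG Arg / CGU Arg — synonymous.
Synonymous differences: 3.

3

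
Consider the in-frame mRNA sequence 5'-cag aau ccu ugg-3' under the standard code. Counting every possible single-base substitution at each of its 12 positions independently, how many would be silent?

5

Codon 1 (CAG, Gln): 1 synonymous substitution.
Codon 2 (AAU, Asn): 1 synonymous substitution.
Codon 3 (CCU, Pro): 3 synonymous substitutions.
Codon 4 (UGG, Trp): 0 synonymous substitutions.
Total: 1 + 1 + 3 + 0 = 5.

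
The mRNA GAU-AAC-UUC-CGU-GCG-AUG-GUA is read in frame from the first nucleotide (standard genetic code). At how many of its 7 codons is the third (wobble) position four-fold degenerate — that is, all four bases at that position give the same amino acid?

Codon 1 GAU (Asp): third position 2-fold.
Codon 2 AAC (Asn): third position 2-fold.
Codon 3 UUC (Phe): third position 2-fold.
Codon 4 CGU (Arg): third position 4-fold.
Codon 5 GCG (Ala): third position 4-fold.
Codon 6 AUG (Met): third position 1-fold.
Codon 7 GUA (Val): third position 4-fold.
Four-fold degenerate third positions: 3.

3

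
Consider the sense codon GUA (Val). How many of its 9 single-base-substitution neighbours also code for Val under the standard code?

3

Position 1: none → 0 synonymous.
Position 2: none → 0 synonymous.
Position 3: GUU, GUC, GUG → 3 synonymous.
Total: 0 + 0 + 3 = 3.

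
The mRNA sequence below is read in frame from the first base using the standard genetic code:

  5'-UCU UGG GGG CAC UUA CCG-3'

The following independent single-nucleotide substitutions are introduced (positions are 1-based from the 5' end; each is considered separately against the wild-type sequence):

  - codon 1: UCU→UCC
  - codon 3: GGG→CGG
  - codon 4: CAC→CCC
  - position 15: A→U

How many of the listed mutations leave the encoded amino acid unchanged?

1

Codon 1: UCU (Ser) → UCC (Ser) — synonymous.
Codon 3: GGG (Gly) → CGG (Arg) — missense.
Codon 4: CAC (His) → CCC (Pro) — missense.
Codon 5: UUA (Leu) → UUU (Phe) — missense.
Synonymous: 1 of 4.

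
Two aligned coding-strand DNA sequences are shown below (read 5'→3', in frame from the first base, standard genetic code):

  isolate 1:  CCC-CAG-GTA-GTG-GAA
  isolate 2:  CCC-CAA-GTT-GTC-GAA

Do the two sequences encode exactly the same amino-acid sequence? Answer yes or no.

Codon 1: CCC Pro / CCC Pro — identical.
Codon 2: CAG Gln / CAA Gln — synonymous.
Codon 3: GTA Val / GTT Val — synonymous.
Codon 4: GTG Val / GTC Val — synonymous.
Codon 5: GAA Glu / GAA Glu — identical.
Nonsynonymous differences: 0 → same protein.

yes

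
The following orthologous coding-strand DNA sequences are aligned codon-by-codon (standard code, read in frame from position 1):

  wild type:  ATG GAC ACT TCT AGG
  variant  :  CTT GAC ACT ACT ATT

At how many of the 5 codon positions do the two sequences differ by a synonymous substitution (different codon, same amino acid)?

Codon 1: ATG Met / CTT Leu — nonsynonymous.
Codon 2: GAC Asp / GAC Asp — identical.
Codon 3: ACT Thr / ACT Thr — identical.
Codon 4: TCT Ser / ACT Thr — nonsynonymous.
Codon 5: AGG Arg / ATT Ile — nonsynonymous.
Synonymous differences: 0.

0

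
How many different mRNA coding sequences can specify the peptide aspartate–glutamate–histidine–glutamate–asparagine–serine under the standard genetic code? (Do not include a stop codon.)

192

Asp: 2 codons.
Glu: 2 codons.
His: 2 codons.
Glu: 2 codons.
Asn: 2 codons.
Ser: 6 codons.
2 × 2 × 2 × 2 × 2 × 6 = 192.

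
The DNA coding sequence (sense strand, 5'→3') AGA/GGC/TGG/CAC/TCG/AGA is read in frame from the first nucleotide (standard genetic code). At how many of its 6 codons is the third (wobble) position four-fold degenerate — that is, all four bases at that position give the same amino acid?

Codon 1 AGA (Arg): third position 2-fold.
Codon 2 GGC (Gly): third position 4-fold.
Codon 3 TGG (Trp): third position 1-fold.
Codon 4 CAC (His): third position 2-fold.
Codon 5 TCG (Ser): third position 4-fold.
Codon 6 AGA (Arg): third position 2-fold.
Four-fold degenerate third positions: 2.

2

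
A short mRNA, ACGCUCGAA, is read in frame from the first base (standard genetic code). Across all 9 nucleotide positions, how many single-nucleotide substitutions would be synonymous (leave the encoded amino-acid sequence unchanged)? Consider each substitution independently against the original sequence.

7

Codon 1 (ACG, Thr): 3 synonymous substitutions.
Codon 2 (CUC, Leu): 3 synonymous substitutions.
Codon 3 (GAA, Glu): 1 synonymous substitution.
Total: 3 + 3 + 1 = 7.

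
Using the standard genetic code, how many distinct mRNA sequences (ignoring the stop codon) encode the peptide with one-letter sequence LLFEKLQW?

3456

Leu: 6 codons.
Leu: 6 codons.
Phe: 2 codons.
Glu: 2 codons.
Lys: 2 codons.
Leu: 6 codons.
Gln: 2 codons.
Trp: 1 codon.
6 × 6 × 2 × 2 × 2 × 6 × 2 × 1 = 3456.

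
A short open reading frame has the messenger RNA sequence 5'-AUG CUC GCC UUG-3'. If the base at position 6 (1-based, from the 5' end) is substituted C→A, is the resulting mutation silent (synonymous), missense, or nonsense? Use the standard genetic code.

silent

Position 6 falls in codon 2: CUC → Leu.
After the substitution the codon is CUA → Leu.
Both encode Leu, so the change is synonymous.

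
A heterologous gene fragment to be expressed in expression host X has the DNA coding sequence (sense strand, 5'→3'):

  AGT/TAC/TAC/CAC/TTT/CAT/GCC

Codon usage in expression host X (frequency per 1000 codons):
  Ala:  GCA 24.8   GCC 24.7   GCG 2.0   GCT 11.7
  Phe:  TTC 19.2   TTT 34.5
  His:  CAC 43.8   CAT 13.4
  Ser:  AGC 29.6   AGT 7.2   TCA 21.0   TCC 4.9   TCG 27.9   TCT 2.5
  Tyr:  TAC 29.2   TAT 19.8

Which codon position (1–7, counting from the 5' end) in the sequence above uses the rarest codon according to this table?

Codon 1 AGT (Ser): 7.2 per 1000.
Codon 2 TAC (Tyr): 29.2 per 1000.
Codon 3 TAC (Tyr): 29.2 per 1000.
Codon 4 CAC (His): 43.8 per 1000.
Codon 5 TTT (Phe): 34.5 per 1000.
Codon 6 CAT (His): 13.4 per 1000.
Codon 7 GCC (Ala): 24.7 per 1000.
Lowest frequency is 7.2 at codon 1.

1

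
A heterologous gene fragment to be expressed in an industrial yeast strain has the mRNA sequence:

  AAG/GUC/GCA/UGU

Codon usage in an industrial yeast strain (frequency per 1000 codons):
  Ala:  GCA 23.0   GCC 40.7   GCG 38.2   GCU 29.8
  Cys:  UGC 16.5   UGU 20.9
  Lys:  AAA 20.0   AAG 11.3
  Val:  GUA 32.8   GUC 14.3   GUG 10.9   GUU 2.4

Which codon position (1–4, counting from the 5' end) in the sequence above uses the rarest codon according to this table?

1

Codon 1 AAG (Lys): 11.3 per 1000.
Codon 2 GUC (Val): 14.3 per 1000.
Codon 3 GCA (Ala): 23.0 per 1000.
Codon 4 UGU (Cys): 20.9 per 1000.
Lowest frequency is 11.3 at codon 1.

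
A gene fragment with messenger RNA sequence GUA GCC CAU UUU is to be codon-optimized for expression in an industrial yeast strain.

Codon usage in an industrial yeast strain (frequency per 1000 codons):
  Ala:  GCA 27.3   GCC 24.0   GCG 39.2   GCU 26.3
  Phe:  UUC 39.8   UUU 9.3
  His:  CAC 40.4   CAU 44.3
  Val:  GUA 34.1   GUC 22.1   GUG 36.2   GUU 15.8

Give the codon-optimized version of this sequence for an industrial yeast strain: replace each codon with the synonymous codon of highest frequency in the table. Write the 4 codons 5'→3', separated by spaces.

Codon 1 (Val): best is GUG at 36.2.
Codon 2 (Ala): best is GCG at 39.2.
Codon 3 (His): best is CAU at 44.3.
Codon 4 (Phe): best is UUC at 39.8.

GUG GCG CAU UUC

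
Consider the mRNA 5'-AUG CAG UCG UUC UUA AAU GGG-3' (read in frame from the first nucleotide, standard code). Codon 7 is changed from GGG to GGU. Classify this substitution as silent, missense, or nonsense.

silent

Position 21 falls in codon 7: GGG → Gly.
After the substitution the codon is GGU → Gly.
Both encode Gly, so the change is synonymous.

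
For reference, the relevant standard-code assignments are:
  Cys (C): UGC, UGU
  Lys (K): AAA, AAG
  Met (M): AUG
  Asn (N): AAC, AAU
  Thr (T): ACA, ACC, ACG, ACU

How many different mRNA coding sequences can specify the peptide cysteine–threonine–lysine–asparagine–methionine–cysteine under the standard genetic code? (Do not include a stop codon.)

Cys: 2 codons.
Thr: 4 codons.
Lys: 2 codons.
Asn: 2 codons.
Met: 1 codon.
Cys: 2 codons.
2 × 4 × 2 × 2 × 1 × 2 = 64.

64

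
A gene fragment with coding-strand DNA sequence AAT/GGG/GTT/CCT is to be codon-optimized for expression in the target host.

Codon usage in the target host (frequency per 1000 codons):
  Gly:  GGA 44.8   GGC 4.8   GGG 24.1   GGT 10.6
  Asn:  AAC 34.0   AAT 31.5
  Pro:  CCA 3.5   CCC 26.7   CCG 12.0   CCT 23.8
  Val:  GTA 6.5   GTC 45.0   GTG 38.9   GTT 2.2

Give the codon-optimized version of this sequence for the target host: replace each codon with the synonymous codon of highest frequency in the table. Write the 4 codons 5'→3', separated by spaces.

AAC GGA GTC CCC

Codon 1 (Asn): best is AAC at 34.0.
Codon 2 (Gly): best is GGA at 44.8.
Codon 3 (Val): best is GTC at 45.0.
Codon 4 (Pro): best is CCC at 26.7.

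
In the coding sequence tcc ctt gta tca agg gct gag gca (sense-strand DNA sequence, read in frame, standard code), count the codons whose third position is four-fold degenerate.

6

Codon 1 TCC (Ser): third position 4-fold.
Codon 2 CTT (Leu): third position 4-fold.
Codon 3 GTA (Val): third position 4-fold.
Codon 4 TCA (Ser): third position 4-fold.
Codon 5 AGG (Arg): third position 2-fold.
Codon 6 GCT (Ala): third position 4-fold.
Codon 7 GAG (Glu): third position 2-fold.
Codon 8 GCA (Ala): third position 4-fold.
Four-fold degenerate third positions: 6.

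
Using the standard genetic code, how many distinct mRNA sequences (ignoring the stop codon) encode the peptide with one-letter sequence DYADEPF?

Asp: 2 codons.
Tyr: 2 codons.
Ala: 4 codons.
Asp: 2 codons.
Glu: 2 codons.
Pro: 4 codons.
Phe: 2 codons.
2 × 2 × 4 × 2 × 2 × 4 × 2 = 512.

512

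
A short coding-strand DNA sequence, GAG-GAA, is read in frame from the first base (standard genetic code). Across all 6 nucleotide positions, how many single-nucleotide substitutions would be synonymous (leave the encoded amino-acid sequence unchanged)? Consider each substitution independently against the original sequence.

2

Codon 1 (GAG, Glu): 1 synonymous substitution.
Codon 2 (GAA, Glu): 1 synonymous substitution.
Total: 1 + 1 = 2.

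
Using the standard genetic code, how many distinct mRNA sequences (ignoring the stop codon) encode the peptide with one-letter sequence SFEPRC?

1152

Ser: 6 codons.
Phe: 2 codons.
Glu: 2 codons.
Pro: 4 codons.
Arg: 6 codons.
Cys: 2 codons.
6 × 2 × 2 × 4 × 6 × 2 = 1152.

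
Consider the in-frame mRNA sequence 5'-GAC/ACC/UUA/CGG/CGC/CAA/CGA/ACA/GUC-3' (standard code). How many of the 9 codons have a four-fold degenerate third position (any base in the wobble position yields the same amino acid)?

6

Codon 1 GAC (Asp): third position 2-fold.
Codon 2 ACC (Thr): third position 4-fold.
Codon 3 UUA (Leu): third position 2-fold.
Codon 4 CGG (Arg): third position 4-fold.
Codon 5 CGC (Arg): third position 4-fold.
Codon 6 CAA (Gln): third position 2-fold.
Codon 7 CGA (Arg): third position 4-fold.
Codon 8 ACA (Thr): third position 4-fold.
Codon 9 GUC (Val): third position 4-fold.
Four-fold degenerate third positions: 6.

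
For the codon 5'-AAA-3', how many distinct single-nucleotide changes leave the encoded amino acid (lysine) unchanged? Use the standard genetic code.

Position 1: none → 0 synonymous.
Position 2: none → 0 synonymous.
Position 3: AAG → 1 synonymous.
Total: 0 + 0 + 1 = 1.

1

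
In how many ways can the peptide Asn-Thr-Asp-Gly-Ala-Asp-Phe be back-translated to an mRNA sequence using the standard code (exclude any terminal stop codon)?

1024

Asn: 2 codons.
Thr: 4 codons.
Asp: 2 codons.
Gly: 4 codons.
Ala: 4 codons.
Asp: 2 codons.
Phe: 2 codons.
2 × 4 × 2 × 4 × 4 × 2 × 2 = 1024.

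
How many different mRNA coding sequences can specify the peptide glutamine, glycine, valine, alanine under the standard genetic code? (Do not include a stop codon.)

128

Gln: 2 codons.
Gly: 4 codons.
Val: 4 codons.
Ala: 4 codons.
2 × 4 × 4 × 4 = 128.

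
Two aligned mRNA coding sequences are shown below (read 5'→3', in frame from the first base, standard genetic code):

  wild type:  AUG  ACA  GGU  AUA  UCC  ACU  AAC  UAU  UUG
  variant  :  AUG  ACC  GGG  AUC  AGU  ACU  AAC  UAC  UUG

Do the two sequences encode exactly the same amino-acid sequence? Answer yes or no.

Codon 1: AUG Met / AUG Met — identical.
Codon 2: ACA Thr / ACC Thr — synonymous.
Codon 3: GGU Gly / GGG Gly — synonymous.
Codon 4: AUA Ile / AUC Ile — synonymous.
Codon 5: UCC Ser / AGU Ser — synonymous.
Codon 6: ACU Thr / ACU Thr — identical.
Codon 7: AAC Asn / AAC Asn — identical.
Codon 8: UAU Tyr / UAC Tyr — synonymous.
Codon 9: UUG Leu / UUG Leu — identical.
Nonsynonymous differences: 0 → same protein.

yes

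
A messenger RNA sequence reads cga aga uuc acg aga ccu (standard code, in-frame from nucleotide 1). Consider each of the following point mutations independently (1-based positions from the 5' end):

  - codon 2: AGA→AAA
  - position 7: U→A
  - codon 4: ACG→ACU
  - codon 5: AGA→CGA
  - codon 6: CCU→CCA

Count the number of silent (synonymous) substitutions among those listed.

Codon 2: AGA (Arg) → AAA (Lys) — missense.
Codon 3: UUC (Phe) → AUC (Ile) — missense.
Codon 4: ACG (Thr) → ACU (Thr) — synonymous.
Codon 5: AGA (Arg) → CGA (Arg) — synonymous.
Codon 6: CCU (Pro) → CCA (Pro) — synonymous.
Synonymous: 3 of 5.

3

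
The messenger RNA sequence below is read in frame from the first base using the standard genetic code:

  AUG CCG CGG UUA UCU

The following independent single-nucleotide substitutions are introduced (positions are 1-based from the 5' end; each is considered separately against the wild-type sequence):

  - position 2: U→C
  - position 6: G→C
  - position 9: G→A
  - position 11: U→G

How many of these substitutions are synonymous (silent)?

2

Codon 1: AUG (Met) → ACG (Thr) — missense.
Codon 2: CCG (Pro) → CCC (Pro) — synonymous.
Codon 3: CGG (Arg) → CGA (Arg) — synonymous.
Codon 4: UUA (Leu) → UGA (Stop) — nonsense.
Synonymous: 2 of 4.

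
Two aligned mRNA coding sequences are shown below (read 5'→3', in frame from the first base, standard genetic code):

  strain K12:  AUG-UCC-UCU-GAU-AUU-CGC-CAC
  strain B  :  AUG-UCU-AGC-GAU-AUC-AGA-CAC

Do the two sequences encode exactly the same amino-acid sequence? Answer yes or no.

Codon 1: AUG Met / AUG Met — identical.
Codon 2: UCC Ser / UCU Ser — synonymous.
Codon 3: UCU Ser / AGC Ser — synonymous.
Codon 4: GAU Asp / GAU Asp — identical.
Codon 5: AUU Ile / AUC Ile — synonymous.
Codon 6: CGC Arg / AGA Arg — synonymous.
Codon 7: CAC His / CAC His — identical.
Nonsynonymous differences: 0 → same protein.

yes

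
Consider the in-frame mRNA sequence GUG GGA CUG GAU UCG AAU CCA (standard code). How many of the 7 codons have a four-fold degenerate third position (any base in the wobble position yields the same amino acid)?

Codon 1 GUG (Val): third position 4-fold.
Codon 2 GGA (Gly): third position 4-fold.
Codon 3 CUG (Leu): third position 4-fold.
Codon 4 GAU (Asp): third position 2-fold.
Codon 5 UCG (Ser): third position 4-fold.
Codon 6 AAU (Asn): third position 2-fold.
Codon 7 CCA (Pro): third position 4-fold.
Four-fold degenerate third positions: 5.

5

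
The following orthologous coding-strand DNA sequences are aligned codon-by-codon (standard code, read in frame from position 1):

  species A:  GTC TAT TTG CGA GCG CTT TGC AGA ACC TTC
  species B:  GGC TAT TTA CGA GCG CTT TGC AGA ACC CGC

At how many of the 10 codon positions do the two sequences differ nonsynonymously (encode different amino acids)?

Codon 1: GTC Val / GGC Gly — nonsynonymous.
Codon 2: TAT Tyr / TAT Tyr — identical.
Codon 3: TTG Leu / TTA Leu — synonymous.
Codon 4: CGA Arg / CGA Arg — identical.
Codon 5: GCG Ala / GCG Ala — identical.
Codon 6: CTT Leu / CTT Leu — identical.
Codon 7: TGC Cys / TGC Cys — identical.
Codon 8: AGA Arg / AGA Arg — identical.
Codon 9: ACC Thr / ACC Thr — identical.
Codon 10: TTC Phe / CGC Arg — nonsynonymous.
Nonsynonymous differences: 2.

2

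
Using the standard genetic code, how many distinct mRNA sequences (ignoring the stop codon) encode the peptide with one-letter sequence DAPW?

Asp: 2 codons.
Ala: 4 codons.
Pro: 4 codons.
Trp: 1 codon.
2 × 4 × 4 × 1 = 32.

32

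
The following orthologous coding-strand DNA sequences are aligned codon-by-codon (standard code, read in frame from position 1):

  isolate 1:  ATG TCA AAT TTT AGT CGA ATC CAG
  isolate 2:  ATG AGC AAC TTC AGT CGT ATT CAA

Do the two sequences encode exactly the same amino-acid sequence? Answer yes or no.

Codon 1: ATG Met / ATG Met — identical.
Codon 2: TCA Ser / AGC Ser — synonymous.
Codon 3: AAT Asn / AAC Asn — synonymous.
Codon 4: TTT Phe / TTC Phe — synonymous.
Codon 5: AGT Ser / AGT Ser — identical.
Codon 6: CGA Arg / CGT Arg — synonymous.
Codon 7: ATC Ile / ATT Ile — synonymous.
Codon 8: CAG Gln / CAA Gln — synonymous.
Nonsynonymous differences: 0 → same protein.

yes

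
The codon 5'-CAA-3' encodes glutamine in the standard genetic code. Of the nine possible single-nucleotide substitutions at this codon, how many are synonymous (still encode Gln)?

Position 1: none → 0 synonymous.
Position 2: none → 0 synonymous.
Position 3: CAG → 1 synonymous.
Total: 0 + 0 + 1 = 1.

1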